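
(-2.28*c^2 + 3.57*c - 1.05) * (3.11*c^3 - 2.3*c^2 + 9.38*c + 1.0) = -7.0908*c^5 + 16.3467*c^4 - 32.8629*c^3 + 33.6216*c^2 - 6.279*c - 1.05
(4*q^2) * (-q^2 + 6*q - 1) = -4*q^4 + 24*q^3 - 4*q^2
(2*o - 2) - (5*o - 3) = 1 - 3*o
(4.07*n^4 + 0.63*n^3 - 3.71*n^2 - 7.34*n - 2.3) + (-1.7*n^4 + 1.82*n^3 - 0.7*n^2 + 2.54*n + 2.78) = 2.37*n^4 + 2.45*n^3 - 4.41*n^2 - 4.8*n + 0.48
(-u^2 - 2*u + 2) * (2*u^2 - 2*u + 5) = -2*u^4 - 2*u^3 + 3*u^2 - 14*u + 10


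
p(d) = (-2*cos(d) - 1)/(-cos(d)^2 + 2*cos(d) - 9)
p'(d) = (-2*sin(d)*cos(d) + 2*sin(d))*(-2*cos(d) - 1)/(-cos(d)^2 + 2*cos(d) - 9)^2 + 2*sin(d)/(-cos(d)^2 + 2*cos(d) - 9) = 2*(cos(d)^2 + cos(d) - 10)*sin(d)/(sin(d)^2 + 2*cos(d) - 10)^2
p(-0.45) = 0.35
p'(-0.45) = 0.11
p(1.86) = 0.04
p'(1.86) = -0.21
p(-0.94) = 0.27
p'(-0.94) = 0.22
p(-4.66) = 0.10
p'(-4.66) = -0.24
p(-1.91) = 0.03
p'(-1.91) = 0.20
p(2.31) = -0.03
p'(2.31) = -0.13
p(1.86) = 0.04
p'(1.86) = -0.21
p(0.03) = 0.37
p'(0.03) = -0.01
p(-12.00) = 0.33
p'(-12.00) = -0.14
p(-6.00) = 0.36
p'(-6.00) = -0.07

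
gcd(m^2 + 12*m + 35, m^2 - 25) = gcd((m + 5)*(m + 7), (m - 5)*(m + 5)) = m + 5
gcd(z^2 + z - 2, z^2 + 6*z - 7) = z - 1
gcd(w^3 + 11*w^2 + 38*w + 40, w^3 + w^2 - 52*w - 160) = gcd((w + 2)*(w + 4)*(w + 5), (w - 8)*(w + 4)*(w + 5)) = w^2 + 9*w + 20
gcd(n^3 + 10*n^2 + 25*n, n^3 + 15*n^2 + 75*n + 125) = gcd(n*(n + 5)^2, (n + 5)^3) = n^2 + 10*n + 25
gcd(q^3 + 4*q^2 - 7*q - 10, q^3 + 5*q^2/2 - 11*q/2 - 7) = q^2 - q - 2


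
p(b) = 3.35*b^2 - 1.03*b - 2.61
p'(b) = 6.7*b - 1.03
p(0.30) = -2.62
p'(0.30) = 0.98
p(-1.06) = 2.25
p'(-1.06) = -8.13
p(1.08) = 0.19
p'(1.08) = 6.21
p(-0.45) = -1.47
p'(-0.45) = -4.04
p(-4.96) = 84.91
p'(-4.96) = -34.26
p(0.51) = -2.26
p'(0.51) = 2.39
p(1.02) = -0.18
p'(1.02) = 5.80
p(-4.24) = 61.98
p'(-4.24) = -29.44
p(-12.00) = 492.15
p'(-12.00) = -81.43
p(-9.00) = 278.01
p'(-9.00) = -61.33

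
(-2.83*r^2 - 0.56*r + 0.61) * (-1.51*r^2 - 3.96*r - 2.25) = 4.2733*r^4 + 12.0524*r^3 + 7.664*r^2 - 1.1556*r - 1.3725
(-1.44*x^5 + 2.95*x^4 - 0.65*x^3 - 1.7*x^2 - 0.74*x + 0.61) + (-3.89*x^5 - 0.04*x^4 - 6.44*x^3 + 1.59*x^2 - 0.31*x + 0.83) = -5.33*x^5 + 2.91*x^4 - 7.09*x^3 - 0.11*x^2 - 1.05*x + 1.44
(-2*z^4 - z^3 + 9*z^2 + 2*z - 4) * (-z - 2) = 2*z^5 + 5*z^4 - 7*z^3 - 20*z^2 + 8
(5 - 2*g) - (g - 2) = 7 - 3*g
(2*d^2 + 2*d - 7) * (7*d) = 14*d^3 + 14*d^2 - 49*d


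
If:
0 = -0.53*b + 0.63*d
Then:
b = 1.18867924528302*d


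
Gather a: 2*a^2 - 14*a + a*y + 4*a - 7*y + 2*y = 2*a^2 + a*(y - 10) - 5*y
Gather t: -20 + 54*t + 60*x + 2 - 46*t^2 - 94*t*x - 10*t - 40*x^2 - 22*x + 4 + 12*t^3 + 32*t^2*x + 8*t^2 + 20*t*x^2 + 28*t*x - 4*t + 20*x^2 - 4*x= 12*t^3 + t^2*(32*x - 38) + t*(20*x^2 - 66*x + 40) - 20*x^2 + 34*x - 14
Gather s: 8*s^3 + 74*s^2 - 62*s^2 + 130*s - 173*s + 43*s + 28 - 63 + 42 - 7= 8*s^3 + 12*s^2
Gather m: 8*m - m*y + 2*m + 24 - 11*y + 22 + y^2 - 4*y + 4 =m*(10 - y) + y^2 - 15*y + 50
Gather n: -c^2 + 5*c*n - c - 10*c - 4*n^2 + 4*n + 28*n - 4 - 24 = -c^2 - 11*c - 4*n^2 + n*(5*c + 32) - 28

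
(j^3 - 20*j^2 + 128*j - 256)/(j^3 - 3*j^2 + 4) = (j^3 - 20*j^2 + 128*j - 256)/(j^3 - 3*j^2 + 4)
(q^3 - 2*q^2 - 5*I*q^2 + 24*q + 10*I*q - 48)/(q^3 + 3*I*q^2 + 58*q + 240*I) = (q^2 + q*(-2 + 3*I) - 6*I)/(q^2 + 11*I*q - 30)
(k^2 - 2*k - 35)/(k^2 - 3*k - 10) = (-k^2 + 2*k + 35)/(-k^2 + 3*k + 10)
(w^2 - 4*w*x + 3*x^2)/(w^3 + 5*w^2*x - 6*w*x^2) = (w - 3*x)/(w*(w + 6*x))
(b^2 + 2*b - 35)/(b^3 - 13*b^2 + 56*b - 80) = (b + 7)/(b^2 - 8*b + 16)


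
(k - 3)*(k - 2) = k^2 - 5*k + 6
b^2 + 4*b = b*(b + 4)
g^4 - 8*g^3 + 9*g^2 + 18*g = g*(g - 6)*(g - 3)*(g + 1)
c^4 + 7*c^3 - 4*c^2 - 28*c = c*(c - 2)*(c + 2)*(c + 7)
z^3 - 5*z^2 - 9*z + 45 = (z - 5)*(z - 3)*(z + 3)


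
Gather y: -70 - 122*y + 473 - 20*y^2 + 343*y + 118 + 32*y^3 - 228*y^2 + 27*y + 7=32*y^3 - 248*y^2 + 248*y + 528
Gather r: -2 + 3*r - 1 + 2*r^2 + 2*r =2*r^2 + 5*r - 3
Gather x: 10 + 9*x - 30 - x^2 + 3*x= -x^2 + 12*x - 20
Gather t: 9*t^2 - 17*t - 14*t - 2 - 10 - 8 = 9*t^2 - 31*t - 20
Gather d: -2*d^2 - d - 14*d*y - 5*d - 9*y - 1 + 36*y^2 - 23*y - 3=-2*d^2 + d*(-14*y - 6) + 36*y^2 - 32*y - 4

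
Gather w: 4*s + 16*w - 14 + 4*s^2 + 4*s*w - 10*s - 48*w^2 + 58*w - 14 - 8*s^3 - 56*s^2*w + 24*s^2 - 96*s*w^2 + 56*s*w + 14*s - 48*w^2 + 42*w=-8*s^3 + 28*s^2 + 8*s + w^2*(-96*s - 96) + w*(-56*s^2 + 60*s + 116) - 28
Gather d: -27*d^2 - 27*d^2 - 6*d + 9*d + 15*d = -54*d^2 + 18*d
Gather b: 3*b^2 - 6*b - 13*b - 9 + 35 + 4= 3*b^2 - 19*b + 30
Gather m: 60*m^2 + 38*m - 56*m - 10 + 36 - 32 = 60*m^2 - 18*m - 6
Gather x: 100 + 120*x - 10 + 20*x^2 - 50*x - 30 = 20*x^2 + 70*x + 60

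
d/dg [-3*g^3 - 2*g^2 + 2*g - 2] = -9*g^2 - 4*g + 2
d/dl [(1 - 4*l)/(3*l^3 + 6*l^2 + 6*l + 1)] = (24*l^3 + 15*l^2 - 12*l - 10)/(9*l^6 + 36*l^5 + 72*l^4 + 78*l^3 + 48*l^2 + 12*l + 1)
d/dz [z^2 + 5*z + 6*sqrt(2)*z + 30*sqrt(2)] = 2*z + 5 + 6*sqrt(2)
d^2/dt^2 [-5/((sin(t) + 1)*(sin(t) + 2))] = 5*(4*sin(t)^3 + 5*sin(t)^2 - 10*sin(t) - 14)/((sin(t) + 1)^2*(sin(t) + 2)^3)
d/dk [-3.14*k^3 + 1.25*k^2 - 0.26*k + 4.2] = -9.42*k^2 + 2.5*k - 0.26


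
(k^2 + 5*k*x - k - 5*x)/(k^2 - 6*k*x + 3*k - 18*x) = (k^2 + 5*k*x - k - 5*x)/(k^2 - 6*k*x + 3*k - 18*x)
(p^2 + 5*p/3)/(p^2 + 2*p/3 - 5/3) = p/(p - 1)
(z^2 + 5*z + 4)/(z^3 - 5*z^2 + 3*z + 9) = (z + 4)/(z^2 - 6*z + 9)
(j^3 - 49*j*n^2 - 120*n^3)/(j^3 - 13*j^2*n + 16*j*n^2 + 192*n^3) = (j + 5*n)/(j - 8*n)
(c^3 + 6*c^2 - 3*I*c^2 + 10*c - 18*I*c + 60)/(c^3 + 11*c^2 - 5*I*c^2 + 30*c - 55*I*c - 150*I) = (c + 2*I)/(c + 5)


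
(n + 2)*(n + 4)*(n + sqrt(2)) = n^3 + sqrt(2)*n^2 + 6*n^2 + 8*n + 6*sqrt(2)*n + 8*sqrt(2)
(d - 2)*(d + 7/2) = d^2 + 3*d/2 - 7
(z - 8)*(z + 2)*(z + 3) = z^3 - 3*z^2 - 34*z - 48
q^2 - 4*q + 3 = (q - 3)*(q - 1)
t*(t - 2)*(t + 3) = t^3 + t^2 - 6*t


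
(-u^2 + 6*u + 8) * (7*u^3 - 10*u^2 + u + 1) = -7*u^5 + 52*u^4 - 5*u^3 - 75*u^2 + 14*u + 8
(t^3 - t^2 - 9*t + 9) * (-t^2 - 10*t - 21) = -t^5 - 9*t^4 - 2*t^3 + 102*t^2 + 99*t - 189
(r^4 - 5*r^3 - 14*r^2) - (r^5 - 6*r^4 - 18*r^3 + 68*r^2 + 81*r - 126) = -r^5 + 7*r^4 + 13*r^3 - 82*r^2 - 81*r + 126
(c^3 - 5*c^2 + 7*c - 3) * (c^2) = c^5 - 5*c^4 + 7*c^3 - 3*c^2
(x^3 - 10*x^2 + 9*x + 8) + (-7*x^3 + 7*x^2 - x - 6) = -6*x^3 - 3*x^2 + 8*x + 2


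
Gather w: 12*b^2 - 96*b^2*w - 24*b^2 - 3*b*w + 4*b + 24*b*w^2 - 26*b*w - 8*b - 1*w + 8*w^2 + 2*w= -12*b^2 - 4*b + w^2*(24*b + 8) + w*(-96*b^2 - 29*b + 1)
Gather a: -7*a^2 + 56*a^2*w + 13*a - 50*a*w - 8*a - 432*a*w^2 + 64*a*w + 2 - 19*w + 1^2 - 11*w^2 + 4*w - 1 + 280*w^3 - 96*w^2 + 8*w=a^2*(56*w - 7) + a*(-432*w^2 + 14*w + 5) + 280*w^3 - 107*w^2 - 7*w + 2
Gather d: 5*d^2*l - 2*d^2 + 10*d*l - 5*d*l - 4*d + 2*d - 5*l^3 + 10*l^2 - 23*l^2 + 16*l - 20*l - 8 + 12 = d^2*(5*l - 2) + d*(5*l - 2) - 5*l^3 - 13*l^2 - 4*l + 4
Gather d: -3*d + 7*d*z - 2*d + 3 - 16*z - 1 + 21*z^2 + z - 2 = d*(7*z - 5) + 21*z^2 - 15*z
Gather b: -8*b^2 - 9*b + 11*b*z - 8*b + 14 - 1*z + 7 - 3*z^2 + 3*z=-8*b^2 + b*(11*z - 17) - 3*z^2 + 2*z + 21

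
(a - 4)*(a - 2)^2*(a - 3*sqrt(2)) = a^4 - 8*a^3 - 3*sqrt(2)*a^3 + 20*a^2 + 24*sqrt(2)*a^2 - 60*sqrt(2)*a - 16*a + 48*sqrt(2)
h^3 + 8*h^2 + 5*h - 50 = (h - 2)*(h + 5)^2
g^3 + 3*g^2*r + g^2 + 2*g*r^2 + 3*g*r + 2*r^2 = (g + 1)*(g + r)*(g + 2*r)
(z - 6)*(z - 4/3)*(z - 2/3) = z^3 - 8*z^2 + 116*z/9 - 16/3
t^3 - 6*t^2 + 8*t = t*(t - 4)*(t - 2)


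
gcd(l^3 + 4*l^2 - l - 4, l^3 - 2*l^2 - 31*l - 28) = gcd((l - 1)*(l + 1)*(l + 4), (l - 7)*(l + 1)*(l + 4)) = l^2 + 5*l + 4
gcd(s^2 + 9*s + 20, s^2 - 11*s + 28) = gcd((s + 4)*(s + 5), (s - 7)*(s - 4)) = 1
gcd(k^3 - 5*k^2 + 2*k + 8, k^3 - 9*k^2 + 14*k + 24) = k^2 - 3*k - 4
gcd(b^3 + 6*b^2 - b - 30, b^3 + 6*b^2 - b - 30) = b^3 + 6*b^2 - b - 30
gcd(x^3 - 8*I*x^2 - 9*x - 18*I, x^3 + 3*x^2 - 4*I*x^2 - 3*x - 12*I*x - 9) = x - 3*I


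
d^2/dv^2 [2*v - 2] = 0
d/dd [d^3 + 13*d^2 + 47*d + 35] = 3*d^2 + 26*d + 47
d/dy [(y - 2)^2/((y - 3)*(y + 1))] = 2*(y^2 - 7*y + 10)/(y^4 - 4*y^3 - 2*y^2 + 12*y + 9)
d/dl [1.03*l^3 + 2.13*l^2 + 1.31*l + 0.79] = 3.09*l^2 + 4.26*l + 1.31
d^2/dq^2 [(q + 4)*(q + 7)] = 2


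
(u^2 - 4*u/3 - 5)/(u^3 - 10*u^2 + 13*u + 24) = (u + 5/3)/(u^2 - 7*u - 8)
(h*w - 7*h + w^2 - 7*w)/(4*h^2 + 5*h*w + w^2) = (w - 7)/(4*h + w)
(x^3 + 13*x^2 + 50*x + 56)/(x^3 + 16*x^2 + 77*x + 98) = (x + 4)/(x + 7)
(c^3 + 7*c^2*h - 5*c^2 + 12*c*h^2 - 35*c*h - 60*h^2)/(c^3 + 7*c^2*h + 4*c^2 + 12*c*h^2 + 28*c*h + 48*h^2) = (c - 5)/(c + 4)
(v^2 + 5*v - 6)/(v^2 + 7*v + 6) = (v - 1)/(v + 1)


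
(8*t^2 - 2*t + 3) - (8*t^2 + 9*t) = 3 - 11*t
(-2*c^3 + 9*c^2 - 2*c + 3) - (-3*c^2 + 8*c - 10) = -2*c^3 + 12*c^2 - 10*c + 13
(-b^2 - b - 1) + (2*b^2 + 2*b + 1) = b^2 + b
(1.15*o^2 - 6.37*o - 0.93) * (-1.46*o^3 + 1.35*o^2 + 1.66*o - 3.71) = -1.679*o^5 + 10.8527*o^4 - 5.3327*o^3 - 16.0962*o^2 + 22.0889*o + 3.4503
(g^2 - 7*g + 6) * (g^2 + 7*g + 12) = g^4 - 31*g^2 - 42*g + 72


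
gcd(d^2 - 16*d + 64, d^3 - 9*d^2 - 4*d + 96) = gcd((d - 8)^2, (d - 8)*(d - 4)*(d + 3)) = d - 8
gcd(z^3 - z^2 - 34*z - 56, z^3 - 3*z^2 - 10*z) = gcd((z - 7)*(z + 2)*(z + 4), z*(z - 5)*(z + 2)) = z + 2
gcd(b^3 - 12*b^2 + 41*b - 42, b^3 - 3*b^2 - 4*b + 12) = b^2 - 5*b + 6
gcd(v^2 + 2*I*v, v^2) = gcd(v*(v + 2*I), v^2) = v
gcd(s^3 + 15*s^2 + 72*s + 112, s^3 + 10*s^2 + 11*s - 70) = s + 7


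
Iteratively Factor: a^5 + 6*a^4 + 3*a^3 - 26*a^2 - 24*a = (a - 2)*(a^4 + 8*a^3 + 19*a^2 + 12*a) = a*(a - 2)*(a^3 + 8*a^2 + 19*a + 12) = a*(a - 2)*(a + 3)*(a^2 + 5*a + 4) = a*(a - 2)*(a + 1)*(a + 3)*(a + 4)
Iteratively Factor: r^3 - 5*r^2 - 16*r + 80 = (r - 4)*(r^2 - r - 20) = (r - 5)*(r - 4)*(r + 4)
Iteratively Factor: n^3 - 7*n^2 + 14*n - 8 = (n - 2)*(n^2 - 5*n + 4) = (n - 4)*(n - 2)*(n - 1)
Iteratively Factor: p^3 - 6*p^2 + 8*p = (p)*(p^2 - 6*p + 8) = p*(p - 4)*(p - 2)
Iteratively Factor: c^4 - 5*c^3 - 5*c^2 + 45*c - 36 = (c + 3)*(c^3 - 8*c^2 + 19*c - 12) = (c - 3)*(c + 3)*(c^2 - 5*c + 4) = (c - 3)*(c - 1)*(c + 3)*(c - 4)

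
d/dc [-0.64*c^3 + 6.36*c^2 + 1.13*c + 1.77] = -1.92*c^2 + 12.72*c + 1.13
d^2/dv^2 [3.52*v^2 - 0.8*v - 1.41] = 7.04000000000000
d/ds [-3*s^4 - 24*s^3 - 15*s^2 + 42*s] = -12*s^3 - 72*s^2 - 30*s + 42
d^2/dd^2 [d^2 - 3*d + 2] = 2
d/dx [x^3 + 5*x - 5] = 3*x^2 + 5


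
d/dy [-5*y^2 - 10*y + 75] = -10*y - 10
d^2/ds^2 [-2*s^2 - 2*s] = -4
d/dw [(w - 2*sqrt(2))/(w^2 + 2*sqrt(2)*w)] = (-w^2 + 4*sqrt(2)*w + 8)/(w^2*(w^2 + 4*sqrt(2)*w + 8))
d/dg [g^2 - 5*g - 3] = 2*g - 5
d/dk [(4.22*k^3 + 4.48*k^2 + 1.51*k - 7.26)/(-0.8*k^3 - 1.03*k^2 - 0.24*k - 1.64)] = (-0.762599999999999*k^4 + 0.390400000000001*k^3 - 37.7063*k^2 - 29.65*k - 4.2188)/(0.64*k^6 + 1.648*k^5 + 1.4449*k^4 + 3.1184*k^3 + 3.436*k^2 + 0.7872*k + 2.6896)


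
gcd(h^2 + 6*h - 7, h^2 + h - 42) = h + 7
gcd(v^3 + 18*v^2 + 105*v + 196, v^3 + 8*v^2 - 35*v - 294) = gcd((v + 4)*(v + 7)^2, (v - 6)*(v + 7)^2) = v^2 + 14*v + 49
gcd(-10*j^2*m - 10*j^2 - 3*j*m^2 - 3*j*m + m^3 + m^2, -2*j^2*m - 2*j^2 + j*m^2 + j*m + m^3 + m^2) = 2*j*m + 2*j + m^2 + m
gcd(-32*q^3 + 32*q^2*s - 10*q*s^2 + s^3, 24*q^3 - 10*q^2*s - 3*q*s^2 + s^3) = 8*q^2 - 6*q*s + s^2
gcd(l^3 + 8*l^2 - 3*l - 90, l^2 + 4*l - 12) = l + 6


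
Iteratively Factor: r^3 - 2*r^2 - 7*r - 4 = (r + 1)*(r^2 - 3*r - 4) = (r + 1)^2*(r - 4)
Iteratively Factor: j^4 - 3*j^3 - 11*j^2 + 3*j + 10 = (j + 1)*(j^3 - 4*j^2 - 7*j + 10) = (j - 1)*(j + 1)*(j^2 - 3*j - 10) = (j - 5)*(j - 1)*(j + 1)*(j + 2)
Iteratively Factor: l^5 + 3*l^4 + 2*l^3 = (l)*(l^4 + 3*l^3 + 2*l^2) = l^2*(l^3 + 3*l^2 + 2*l) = l^2*(l + 1)*(l^2 + 2*l) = l^3*(l + 1)*(l + 2)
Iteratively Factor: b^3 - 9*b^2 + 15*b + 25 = (b + 1)*(b^2 - 10*b + 25) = (b - 5)*(b + 1)*(b - 5)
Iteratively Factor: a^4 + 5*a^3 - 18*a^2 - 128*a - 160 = (a + 4)*(a^3 + a^2 - 22*a - 40) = (a + 2)*(a + 4)*(a^2 - a - 20) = (a - 5)*(a + 2)*(a + 4)*(a + 4)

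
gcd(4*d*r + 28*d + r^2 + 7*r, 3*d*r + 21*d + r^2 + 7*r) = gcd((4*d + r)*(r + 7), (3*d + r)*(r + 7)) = r + 7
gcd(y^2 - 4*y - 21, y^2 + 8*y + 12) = 1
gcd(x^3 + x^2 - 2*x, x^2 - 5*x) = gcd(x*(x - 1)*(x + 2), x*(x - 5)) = x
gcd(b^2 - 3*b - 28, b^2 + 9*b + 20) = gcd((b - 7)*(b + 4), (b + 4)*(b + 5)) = b + 4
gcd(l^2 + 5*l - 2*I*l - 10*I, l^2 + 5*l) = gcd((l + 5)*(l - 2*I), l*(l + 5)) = l + 5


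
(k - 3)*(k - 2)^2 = k^3 - 7*k^2 + 16*k - 12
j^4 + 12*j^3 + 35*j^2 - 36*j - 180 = (j - 2)*(j + 3)*(j + 5)*(j + 6)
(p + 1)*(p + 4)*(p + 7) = p^3 + 12*p^2 + 39*p + 28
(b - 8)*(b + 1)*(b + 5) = b^3 - 2*b^2 - 43*b - 40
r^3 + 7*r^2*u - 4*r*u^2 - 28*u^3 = (r - 2*u)*(r + 2*u)*(r + 7*u)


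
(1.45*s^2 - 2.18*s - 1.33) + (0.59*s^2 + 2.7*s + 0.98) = 2.04*s^2 + 0.52*s - 0.35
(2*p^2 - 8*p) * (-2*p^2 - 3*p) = -4*p^4 + 10*p^3 + 24*p^2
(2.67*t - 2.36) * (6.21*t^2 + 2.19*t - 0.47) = 16.5807*t^3 - 8.8083*t^2 - 6.4233*t + 1.1092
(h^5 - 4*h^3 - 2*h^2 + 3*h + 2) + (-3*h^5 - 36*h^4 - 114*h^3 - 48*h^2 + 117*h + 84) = -2*h^5 - 36*h^4 - 118*h^3 - 50*h^2 + 120*h + 86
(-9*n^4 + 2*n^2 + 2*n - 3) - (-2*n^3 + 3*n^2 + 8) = -9*n^4 + 2*n^3 - n^2 + 2*n - 11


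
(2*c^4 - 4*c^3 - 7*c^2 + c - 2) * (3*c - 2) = 6*c^5 - 16*c^4 - 13*c^3 + 17*c^2 - 8*c + 4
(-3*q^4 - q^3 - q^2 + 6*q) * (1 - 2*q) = 6*q^5 - q^4 + q^3 - 13*q^2 + 6*q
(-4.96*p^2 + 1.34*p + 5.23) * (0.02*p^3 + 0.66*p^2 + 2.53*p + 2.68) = -0.0992*p^5 - 3.2468*p^4 - 11.5598*p^3 - 6.4508*p^2 + 16.8231*p + 14.0164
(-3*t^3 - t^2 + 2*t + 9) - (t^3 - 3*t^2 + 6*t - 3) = -4*t^3 + 2*t^2 - 4*t + 12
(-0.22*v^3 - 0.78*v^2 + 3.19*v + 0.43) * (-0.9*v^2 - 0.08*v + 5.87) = 0.198*v^5 + 0.7196*v^4 - 4.1*v^3 - 5.2208*v^2 + 18.6909*v + 2.5241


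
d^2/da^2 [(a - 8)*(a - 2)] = 2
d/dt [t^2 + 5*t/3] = 2*t + 5/3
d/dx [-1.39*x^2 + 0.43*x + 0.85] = 0.43 - 2.78*x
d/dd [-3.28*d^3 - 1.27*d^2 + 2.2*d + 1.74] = -9.84*d^2 - 2.54*d + 2.2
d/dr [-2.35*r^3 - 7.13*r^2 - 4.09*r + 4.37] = -7.05*r^2 - 14.26*r - 4.09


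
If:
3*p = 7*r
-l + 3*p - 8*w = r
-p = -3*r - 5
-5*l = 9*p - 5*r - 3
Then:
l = 123/5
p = -35/2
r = -15/2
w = -87/10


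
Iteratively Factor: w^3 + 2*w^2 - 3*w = (w)*(w^2 + 2*w - 3) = w*(w - 1)*(w + 3)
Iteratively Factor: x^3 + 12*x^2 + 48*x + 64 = (x + 4)*(x^2 + 8*x + 16) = (x + 4)^2*(x + 4)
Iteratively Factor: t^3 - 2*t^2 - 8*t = (t - 4)*(t^2 + 2*t) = t*(t - 4)*(t + 2)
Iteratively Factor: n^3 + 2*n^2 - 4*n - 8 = (n + 2)*(n^2 - 4) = (n - 2)*(n + 2)*(n + 2)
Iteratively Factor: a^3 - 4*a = (a + 2)*(a^2 - 2*a) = (a - 2)*(a + 2)*(a)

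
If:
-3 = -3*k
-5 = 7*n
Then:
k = 1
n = -5/7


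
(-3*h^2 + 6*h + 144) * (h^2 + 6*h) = -3*h^4 - 12*h^3 + 180*h^2 + 864*h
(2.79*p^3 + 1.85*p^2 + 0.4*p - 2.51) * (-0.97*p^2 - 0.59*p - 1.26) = -2.7063*p^5 - 3.4406*p^4 - 4.9949*p^3 - 0.1323*p^2 + 0.9769*p + 3.1626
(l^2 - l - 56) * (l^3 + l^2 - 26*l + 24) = l^5 - 83*l^3 - 6*l^2 + 1432*l - 1344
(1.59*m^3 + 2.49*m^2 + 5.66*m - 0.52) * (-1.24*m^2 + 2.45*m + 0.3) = -1.9716*m^5 + 0.807900000000001*m^4 - 0.440899999999998*m^3 + 15.2588*m^2 + 0.424*m - 0.156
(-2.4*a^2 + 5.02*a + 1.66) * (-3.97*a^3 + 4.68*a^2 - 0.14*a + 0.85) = 9.528*a^5 - 31.1614*a^4 + 17.2394*a^3 + 5.026*a^2 + 4.0346*a + 1.411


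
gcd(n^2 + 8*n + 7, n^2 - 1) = n + 1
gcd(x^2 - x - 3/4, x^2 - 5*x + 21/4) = x - 3/2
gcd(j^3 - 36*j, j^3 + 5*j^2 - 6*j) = j^2 + 6*j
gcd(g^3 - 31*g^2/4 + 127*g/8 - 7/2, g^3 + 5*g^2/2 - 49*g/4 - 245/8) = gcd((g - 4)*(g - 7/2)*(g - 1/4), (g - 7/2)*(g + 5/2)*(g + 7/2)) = g - 7/2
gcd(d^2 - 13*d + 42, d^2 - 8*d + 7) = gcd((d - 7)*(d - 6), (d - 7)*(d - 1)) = d - 7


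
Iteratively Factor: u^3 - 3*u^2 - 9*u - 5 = (u + 1)*(u^2 - 4*u - 5) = (u + 1)^2*(u - 5)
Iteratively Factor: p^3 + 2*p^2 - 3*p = (p + 3)*(p^2 - p) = p*(p + 3)*(p - 1)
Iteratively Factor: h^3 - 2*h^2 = (h)*(h^2 - 2*h) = h*(h - 2)*(h)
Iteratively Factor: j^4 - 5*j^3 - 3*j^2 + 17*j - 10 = (j - 1)*(j^3 - 4*j^2 - 7*j + 10) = (j - 1)^2*(j^2 - 3*j - 10) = (j - 1)^2*(j + 2)*(j - 5)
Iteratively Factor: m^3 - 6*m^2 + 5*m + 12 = (m + 1)*(m^2 - 7*m + 12) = (m - 3)*(m + 1)*(m - 4)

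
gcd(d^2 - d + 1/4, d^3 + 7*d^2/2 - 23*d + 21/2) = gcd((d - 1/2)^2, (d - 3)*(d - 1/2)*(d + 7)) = d - 1/2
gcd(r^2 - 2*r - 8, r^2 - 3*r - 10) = r + 2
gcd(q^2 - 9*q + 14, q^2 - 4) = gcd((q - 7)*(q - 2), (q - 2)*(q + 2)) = q - 2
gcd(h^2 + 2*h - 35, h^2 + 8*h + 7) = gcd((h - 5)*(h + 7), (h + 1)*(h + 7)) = h + 7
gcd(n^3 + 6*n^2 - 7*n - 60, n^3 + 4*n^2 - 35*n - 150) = n + 5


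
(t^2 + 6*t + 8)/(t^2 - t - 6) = (t + 4)/(t - 3)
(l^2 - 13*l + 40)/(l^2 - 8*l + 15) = (l - 8)/(l - 3)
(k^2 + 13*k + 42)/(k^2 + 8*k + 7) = (k + 6)/(k + 1)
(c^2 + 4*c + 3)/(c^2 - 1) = (c + 3)/(c - 1)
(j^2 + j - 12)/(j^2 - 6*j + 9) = (j + 4)/(j - 3)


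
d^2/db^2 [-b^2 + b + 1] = -2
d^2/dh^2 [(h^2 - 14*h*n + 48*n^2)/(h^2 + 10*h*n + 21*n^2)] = 6*n*(-8*h^3 + 27*h^2*n + 774*h*n^2 + 2391*n^3)/(h^6 + 30*h^5*n + 363*h^4*n^2 + 2260*h^3*n^3 + 7623*h^2*n^4 + 13230*h*n^5 + 9261*n^6)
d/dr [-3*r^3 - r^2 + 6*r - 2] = -9*r^2 - 2*r + 6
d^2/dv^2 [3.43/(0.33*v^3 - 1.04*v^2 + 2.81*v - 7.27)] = ((7.1344 - 6.7914*v)*(0.33*v^3 - 1.04*v^2 + 2.81*v - 7.27) + 3.43*(0.99*v^2 - 2.08*v + 2.81)*(1.98*v^2 - 4.16*v + 5.62))/(0.33*v^3 - 1.04*v^2 + 2.81*v - 7.27)^3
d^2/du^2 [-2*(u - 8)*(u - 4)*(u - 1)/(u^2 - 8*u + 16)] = 48/(u^3 - 12*u^2 + 48*u - 64)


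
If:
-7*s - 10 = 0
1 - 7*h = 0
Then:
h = 1/7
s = -10/7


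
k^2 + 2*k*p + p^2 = (k + p)^2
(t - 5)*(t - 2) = t^2 - 7*t + 10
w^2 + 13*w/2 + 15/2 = (w + 3/2)*(w + 5)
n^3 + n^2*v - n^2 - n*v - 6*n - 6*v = (n - 3)*(n + 2)*(n + v)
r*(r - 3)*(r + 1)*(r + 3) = r^4 + r^3 - 9*r^2 - 9*r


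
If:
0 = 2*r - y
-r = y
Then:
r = 0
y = 0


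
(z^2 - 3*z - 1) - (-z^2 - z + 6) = 2*z^2 - 2*z - 7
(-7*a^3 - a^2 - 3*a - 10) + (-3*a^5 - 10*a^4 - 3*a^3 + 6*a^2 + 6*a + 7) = -3*a^5 - 10*a^4 - 10*a^3 + 5*a^2 + 3*a - 3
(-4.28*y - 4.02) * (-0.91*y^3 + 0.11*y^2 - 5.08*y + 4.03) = 3.8948*y^4 + 3.1874*y^3 + 21.3002*y^2 + 3.17319999999999*y - 16.2006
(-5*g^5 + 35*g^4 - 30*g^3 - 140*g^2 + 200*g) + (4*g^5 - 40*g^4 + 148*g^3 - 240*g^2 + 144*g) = -g^5 - 5*g^4 + 118*g^3 - 380*g^2 + 344*g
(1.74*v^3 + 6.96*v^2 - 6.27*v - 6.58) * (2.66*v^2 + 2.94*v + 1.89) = 4.6284*v^5 + 23.6292*v^4 + 7.0728*v^3 - 22.7822*v^2 - 31.1955*v - 12.4362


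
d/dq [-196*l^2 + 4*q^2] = 8*q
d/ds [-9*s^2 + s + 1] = 1 - 18*s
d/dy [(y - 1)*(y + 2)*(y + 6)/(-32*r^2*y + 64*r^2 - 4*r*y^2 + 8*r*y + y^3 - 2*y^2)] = ((y - 1)*(y + 2)*(y + 6)*(32*r^2 + 8*r*y - 8*r - 3*y^2 + 4*y) - ((y - 1)*(y + 2) + (y - 1)*(y + 6) + (y + 2)*(y + 6))*(32*r^2*y - 64*r^2 + 4*r*y^2 - 8*r*y - y^3 + 2*y^2))/(32*r^2*y - 64*r^2 + 4*r*y^2 - 8*r*y - y^3 + 2*y^2)^2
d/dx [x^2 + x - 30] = 2*x + 1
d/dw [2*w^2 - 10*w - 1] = 4*w - 10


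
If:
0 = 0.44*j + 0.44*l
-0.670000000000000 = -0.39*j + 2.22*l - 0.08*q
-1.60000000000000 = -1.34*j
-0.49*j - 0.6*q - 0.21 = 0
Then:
No Solution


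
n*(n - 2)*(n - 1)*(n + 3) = n^4 - 7*n^2 + 6*n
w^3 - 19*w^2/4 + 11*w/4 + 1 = (w - 4)*(w - 1)*(w + 1/4)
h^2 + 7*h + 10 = (h + 2)*(h + 5)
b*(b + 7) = b^2 + 7*b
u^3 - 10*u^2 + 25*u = u*(u - 5)^2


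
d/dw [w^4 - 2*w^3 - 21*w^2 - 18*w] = 4*w^3 - 6*w^2 - 42*w - 18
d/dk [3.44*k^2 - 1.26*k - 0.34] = 6.88*k - 1.26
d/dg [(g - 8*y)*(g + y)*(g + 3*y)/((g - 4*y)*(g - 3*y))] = (g^4 - 14*g^3*y + 93*g^2*y^2 - 48*g*y^3 - 516*y^4)/(g^4 - 14*g^3*y + 73*g^2*y^2 - 168*g*y^3 + 144*y^4)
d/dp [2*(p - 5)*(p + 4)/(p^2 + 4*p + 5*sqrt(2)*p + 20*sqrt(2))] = 10*(1 + sqrt(2))/(p^2 + 10*sqrt(2)*p + 50)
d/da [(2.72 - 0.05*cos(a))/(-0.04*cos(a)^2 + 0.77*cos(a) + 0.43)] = (0.002*cos(a)^2 - 0.2176*cos(a) + 2.1159)*sin(a)/(0.0016*cos(a)^4 - 0.0616*cos(a)^3 + 0.5585*cos(a)^2 + 0.6622*cos(a) + 0.1849)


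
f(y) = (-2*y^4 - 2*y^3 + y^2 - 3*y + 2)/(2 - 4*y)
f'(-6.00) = 45.13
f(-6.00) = -80.92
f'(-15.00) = 315.13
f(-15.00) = -1519.81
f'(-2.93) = 8.62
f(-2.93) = -5.66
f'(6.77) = 79.03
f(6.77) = 191.16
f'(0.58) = 16.15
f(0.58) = 0.06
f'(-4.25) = 20.85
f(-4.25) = -24.53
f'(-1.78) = 2.23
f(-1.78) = 0.19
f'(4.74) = 40.94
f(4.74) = 71.48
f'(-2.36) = 4.95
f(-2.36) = -1.84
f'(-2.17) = 3.95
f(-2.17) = -1.00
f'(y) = (-8*y^3 - 6*y^2 + 2*y - 3)/(2 - 4*y) + 4*(-2*y^4 - 2*y^3 + y^2 - 3*y + 2)/(2 - 4*y)^2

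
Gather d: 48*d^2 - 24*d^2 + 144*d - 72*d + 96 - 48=24*d^2 + 72*d + 48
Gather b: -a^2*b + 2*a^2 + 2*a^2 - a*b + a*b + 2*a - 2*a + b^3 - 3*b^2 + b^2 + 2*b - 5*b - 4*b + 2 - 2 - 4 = 4*a^2 + b^3 - 2*b^2 + b*(-a^2 - 7) - 4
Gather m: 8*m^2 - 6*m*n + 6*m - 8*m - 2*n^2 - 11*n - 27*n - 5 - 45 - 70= 8*m^2 + m*(-6*n - 2) - 2*n^2 - 38*n - 120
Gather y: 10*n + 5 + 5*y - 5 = 10*n + 5*y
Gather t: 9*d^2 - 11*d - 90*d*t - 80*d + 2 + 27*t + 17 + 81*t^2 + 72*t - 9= 9*d^2 - 91*d + 81*t^2 + t*(99 - 90*d) + 10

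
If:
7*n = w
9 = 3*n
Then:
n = 3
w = 21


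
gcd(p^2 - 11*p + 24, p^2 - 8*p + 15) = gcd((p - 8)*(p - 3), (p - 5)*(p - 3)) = p - 3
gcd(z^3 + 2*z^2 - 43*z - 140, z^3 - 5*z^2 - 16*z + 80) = z + 4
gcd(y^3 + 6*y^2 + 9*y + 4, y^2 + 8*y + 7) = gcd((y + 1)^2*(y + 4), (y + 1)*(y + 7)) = y + 1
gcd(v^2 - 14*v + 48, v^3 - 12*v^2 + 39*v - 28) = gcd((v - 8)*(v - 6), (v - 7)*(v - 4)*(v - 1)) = 1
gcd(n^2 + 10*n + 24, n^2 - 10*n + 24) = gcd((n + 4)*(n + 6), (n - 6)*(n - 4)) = 1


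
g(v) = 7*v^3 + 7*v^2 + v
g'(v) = 21*v^2 + 14*v + 1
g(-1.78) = -19.08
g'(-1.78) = 42.62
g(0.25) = 0.80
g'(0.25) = 5.81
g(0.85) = 10.21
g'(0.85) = 28.07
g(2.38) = 136.40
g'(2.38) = 153.27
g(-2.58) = -76.20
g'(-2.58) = 104.66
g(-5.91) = -1206.39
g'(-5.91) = 651.75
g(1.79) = 64.37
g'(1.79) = 93.35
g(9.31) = 6264.72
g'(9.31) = 1951.54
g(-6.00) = -1266.00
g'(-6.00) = 673.00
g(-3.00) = -129.00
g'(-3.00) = 148.00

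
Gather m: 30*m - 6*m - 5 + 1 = 24*m - 4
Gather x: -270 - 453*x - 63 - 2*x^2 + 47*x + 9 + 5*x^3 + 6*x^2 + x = 5*x^3 + 4*x^2 - 405*x - 324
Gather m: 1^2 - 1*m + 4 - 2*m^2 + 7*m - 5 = -2*m^2 + 6*m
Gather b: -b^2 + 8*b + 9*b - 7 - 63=-b^2 + 17*b - 70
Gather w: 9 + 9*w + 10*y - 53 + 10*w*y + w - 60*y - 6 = w*(10*y + 10) - 50*y - 50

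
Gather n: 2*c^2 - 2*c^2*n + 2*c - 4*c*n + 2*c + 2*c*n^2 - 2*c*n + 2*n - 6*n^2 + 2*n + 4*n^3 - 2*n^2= 2*c^2 + 4*c + 4*n^3 + n^2*(2*c - 8) + n*(-2*c^2 - 6*c + 4)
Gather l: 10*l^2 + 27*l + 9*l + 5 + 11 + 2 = 10*l^2 + 36*l + 18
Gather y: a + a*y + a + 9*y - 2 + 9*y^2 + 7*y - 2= 2*a + 9*y^2 + y*(a + 16) - 4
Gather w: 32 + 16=48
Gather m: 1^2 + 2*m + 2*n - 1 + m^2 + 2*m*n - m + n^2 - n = m^2 + m*(2*n + 1) + n^2 + n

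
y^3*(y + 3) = y^4 + 3*y^3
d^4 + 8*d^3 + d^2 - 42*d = d*(d - 2)*(d + 3)*(d + 7)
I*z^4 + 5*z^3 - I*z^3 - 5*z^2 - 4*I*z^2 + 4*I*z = z*(z - 4*I)*(z - I)*(I*z - I)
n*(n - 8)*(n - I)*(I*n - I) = I*n^4 + n^3 - 9*I*n^3 - 9*n^2 + 8*I*n^2 + 8*n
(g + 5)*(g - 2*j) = g^2 - 2*g*j + 5*g - 10*j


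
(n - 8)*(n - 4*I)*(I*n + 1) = I*n^3 + 5*n^2 - 8*I*n^2 - 40*n - 4*I*n + 32*I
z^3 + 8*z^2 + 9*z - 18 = (z - 1)*(z + 3)*(z + 6)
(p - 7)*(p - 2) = p^2 - 9*p + 14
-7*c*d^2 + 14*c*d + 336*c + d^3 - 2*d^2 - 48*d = (-7*c + d)*(d - 8)*(d + 6)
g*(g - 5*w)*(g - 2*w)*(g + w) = g^4 - 6*g^3*w + 3*g^2*w^2 + 10*g*w^3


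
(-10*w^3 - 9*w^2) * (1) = -10*w^3 - 9*w^2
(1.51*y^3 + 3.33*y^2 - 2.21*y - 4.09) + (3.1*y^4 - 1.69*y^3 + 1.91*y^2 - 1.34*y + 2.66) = 3.1*y^4 - 0.18*y^3 + 5.24*y^2 - 3.55*y - 1.43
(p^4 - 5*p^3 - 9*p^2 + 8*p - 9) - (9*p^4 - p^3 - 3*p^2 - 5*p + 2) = -8*p^4 - 4*p^3 - 6*p^2 + 13*p - 11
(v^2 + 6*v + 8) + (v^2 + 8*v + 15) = 2*v^2 + 14*v + 23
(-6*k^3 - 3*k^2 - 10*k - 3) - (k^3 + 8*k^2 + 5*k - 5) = -7*k^3 - 11*k^2 - 15*k + 2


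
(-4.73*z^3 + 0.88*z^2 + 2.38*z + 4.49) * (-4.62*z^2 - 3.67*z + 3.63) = 21.8526*z^5 + 13.2935*z^4 - 31.3951*z^3 - 26.284*z^2 - 7.8389*z + 16.2987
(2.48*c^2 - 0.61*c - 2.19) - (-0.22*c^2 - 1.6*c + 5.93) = 2.7*c^2 + 0.99*c - 8.12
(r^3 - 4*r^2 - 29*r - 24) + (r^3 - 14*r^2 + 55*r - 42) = 2*r^3 - 18*r^2 + 26*r - 66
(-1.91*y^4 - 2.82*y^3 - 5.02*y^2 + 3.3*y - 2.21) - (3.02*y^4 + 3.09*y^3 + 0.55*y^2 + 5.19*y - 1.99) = -4.93*y^4 - 5.91*y^3 - 5.57*y^2 - 1.89*y - 0.22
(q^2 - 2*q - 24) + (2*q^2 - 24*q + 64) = 3*q^2 - 26*q + 40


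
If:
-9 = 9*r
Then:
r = -1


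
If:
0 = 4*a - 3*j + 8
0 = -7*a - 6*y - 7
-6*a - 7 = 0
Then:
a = -7/6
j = 10/9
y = 7/36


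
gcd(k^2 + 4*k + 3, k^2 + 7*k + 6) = k + 1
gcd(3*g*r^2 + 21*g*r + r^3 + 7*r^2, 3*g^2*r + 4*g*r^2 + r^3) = 3*g*r + r^2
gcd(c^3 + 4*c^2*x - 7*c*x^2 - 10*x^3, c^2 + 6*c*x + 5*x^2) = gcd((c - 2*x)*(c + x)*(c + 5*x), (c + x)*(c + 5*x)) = c^2 + 6*c*x + 5*x^2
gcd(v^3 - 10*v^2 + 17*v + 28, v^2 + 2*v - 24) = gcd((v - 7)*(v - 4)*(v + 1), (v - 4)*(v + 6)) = v - 4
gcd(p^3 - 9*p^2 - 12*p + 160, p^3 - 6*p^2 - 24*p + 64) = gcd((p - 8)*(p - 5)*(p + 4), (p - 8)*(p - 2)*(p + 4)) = p^2 - 4*p - 32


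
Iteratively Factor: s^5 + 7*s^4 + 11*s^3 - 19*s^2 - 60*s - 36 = (s + 3)*(s^4 + 4*s^3 - s^2 - 16*s - 12) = (s + 2)*(s + 3)*(s^3 + 2*s^2 - 5*s - 6) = (s + 2)*(s + 3)^2*(s^2 - s - 2) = (s + 1)*(s + 2)*(s + 3)^2*(s - 2)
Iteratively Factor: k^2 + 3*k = (k)*(k + 3)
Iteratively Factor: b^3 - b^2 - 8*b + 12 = (b - 2)*(b^2 + b - 6) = (b - 2)^2*(b + 3)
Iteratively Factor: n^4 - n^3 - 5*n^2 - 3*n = (n + 1)*(n^3 - 2*n^2 - 3*n) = (n - 3)*(n + 1)*(n^2 + n) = n*(n - 3)*(n + 1)*(n + 1)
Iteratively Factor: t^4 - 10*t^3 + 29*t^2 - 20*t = (t)*(t^3 - 10*t^2 + 29*t - 20) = t*(t - 1)*(t^2 - 9*t + 20) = t*(t - 5)*(t - 1)*(t - 4)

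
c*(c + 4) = c^2 + 4*c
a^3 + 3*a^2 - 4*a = a*(a - 1)*(a + 4)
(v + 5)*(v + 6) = v^2 + 11*v + 30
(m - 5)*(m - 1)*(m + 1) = m^3 - 5*m^2 - m + 5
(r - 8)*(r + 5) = r^2 - 3*r - 40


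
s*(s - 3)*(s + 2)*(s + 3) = s^4 + 2*s^3 - 9*s^2 - 18*s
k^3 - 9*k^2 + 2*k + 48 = (k - 8)*(k - 3)*(k + 2)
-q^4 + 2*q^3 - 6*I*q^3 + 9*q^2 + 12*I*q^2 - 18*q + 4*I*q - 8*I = (q - 2)*(q + 4*I)*(-I*q + 1)^2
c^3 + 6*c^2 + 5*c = c*(c + 1)*(c + 5)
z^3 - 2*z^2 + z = z*(z - 1)^2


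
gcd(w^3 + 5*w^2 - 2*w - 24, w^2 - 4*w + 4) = w - 2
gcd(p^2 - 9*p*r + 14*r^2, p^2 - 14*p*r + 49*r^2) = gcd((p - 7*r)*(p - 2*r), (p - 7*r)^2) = p - 7*r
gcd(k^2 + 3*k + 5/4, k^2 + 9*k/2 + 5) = k + 5/2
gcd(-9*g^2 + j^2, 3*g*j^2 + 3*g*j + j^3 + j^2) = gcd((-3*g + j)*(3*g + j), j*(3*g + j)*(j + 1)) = 3*g + j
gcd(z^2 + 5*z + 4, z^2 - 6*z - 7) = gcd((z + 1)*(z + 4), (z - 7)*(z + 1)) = z + 1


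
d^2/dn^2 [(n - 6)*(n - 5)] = 2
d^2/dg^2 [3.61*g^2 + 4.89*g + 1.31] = 7.22000000000000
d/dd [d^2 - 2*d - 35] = 2*d - 2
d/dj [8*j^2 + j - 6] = 16*j + 1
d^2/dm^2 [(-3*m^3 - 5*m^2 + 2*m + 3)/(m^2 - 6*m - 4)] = 2*(-148*m^3 - 267*m^2 - 174*m - 8)/(m^6 - 18*m^5 + 96*m^4 - 72*m^3 - 384*m^2 - 288*m - 64)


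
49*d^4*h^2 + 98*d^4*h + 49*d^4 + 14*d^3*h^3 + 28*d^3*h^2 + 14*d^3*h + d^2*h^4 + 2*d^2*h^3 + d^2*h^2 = (7*d + h)^2*(d*h + d)^2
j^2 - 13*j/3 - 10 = (j - 6)*(j + 5/3)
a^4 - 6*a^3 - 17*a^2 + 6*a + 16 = (a - 8)*(a - 1)*(a + 1)*(a + 2)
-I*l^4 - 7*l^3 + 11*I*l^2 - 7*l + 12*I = (l - 4*I)*(l - 3*I)*(l - I)*(-I*l + 1)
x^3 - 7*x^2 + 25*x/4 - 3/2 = (x - 6)*(x - 1/2)^2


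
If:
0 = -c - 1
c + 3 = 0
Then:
No Solution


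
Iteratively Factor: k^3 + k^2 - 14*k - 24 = (k - 4)*(k^2 + 5*k + 6) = (k - 4)*(k + 2)*(k + 3)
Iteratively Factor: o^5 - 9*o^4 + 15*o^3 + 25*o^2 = (o + 1)*(o^4 - 10*o^3 + 25*o^2) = (o - 5)*(o + 1)*(o^3 - 5*o^2) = o*(o - 5)*(o + 1)*(o^2 - 5*o) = o^2*(o - 5)*(o + 1)*(o - 5)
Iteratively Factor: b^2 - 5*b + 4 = (b - 1)*(b - 4)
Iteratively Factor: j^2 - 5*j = (j)*(j - 5)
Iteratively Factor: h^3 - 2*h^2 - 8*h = (h - 4)*(h^2 + 2*h) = h*(h - 4)*(h + 2)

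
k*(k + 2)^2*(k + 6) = k^4 + 10*k^3 + 28*k^2 + 24*k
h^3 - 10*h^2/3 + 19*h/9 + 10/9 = (h - 2)*(h - 5/3)*(h + 1/3)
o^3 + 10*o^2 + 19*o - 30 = (o - 1)*(o + 5)*(o + 6)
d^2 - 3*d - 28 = (d - 7)*(d + 4)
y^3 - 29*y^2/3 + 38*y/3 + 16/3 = (y - 8)*(y - 2)*(y + 1/3)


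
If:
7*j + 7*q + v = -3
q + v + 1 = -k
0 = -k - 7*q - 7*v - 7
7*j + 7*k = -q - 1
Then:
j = -4/35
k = 0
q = -1/5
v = -4/5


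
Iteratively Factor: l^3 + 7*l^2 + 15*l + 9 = (l + 1)*(l^2 + 6*l + 9) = (l + 1)*(l + 3)*(l + 3)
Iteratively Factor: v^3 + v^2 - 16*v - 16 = (v + 1)*(v^2 - 16) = (v - 4)*(v + 1)*(v + 4)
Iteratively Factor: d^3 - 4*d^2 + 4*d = (d)*(d^2 - 4*d + 4) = d*(d - 2)*(d - 2)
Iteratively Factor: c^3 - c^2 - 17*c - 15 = (c - 5)*(c^2 + 4*c + 3) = (c - 5)*(c + 3)*(c + 1)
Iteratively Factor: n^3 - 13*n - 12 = (n + 3)*(n^2 - 3*n - 4) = (n + 1)*(n + 3)*(n - 4)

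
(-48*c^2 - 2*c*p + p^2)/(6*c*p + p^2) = (-8*c + p)/p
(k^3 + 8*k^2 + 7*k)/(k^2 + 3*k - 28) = k*(k + 1)/(k - 4)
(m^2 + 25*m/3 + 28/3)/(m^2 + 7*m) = (m + 4/3)/m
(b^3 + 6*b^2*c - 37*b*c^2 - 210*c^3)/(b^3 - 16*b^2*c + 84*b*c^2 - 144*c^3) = (b^2 + 12*b*c + 35*c^2)/(b^2 - 10*b*c + 24*c^2)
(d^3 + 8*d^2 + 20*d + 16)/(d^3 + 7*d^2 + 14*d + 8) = (d + 2)/(d + 1)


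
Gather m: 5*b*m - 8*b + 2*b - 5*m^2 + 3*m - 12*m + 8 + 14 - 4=-6*b - 5*m^2 + m*(5*b - 9) + 18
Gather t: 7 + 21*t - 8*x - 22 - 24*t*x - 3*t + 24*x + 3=t*(18 - 24*x) + 16*x - 12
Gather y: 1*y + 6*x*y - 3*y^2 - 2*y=-3*y^2 + y*(6*x - 1)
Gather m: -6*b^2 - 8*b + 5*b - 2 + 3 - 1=-6*b^2 - 3*b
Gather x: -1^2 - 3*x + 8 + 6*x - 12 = 3*x - 5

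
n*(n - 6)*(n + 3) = n^3 - 3*n^2 - 18*n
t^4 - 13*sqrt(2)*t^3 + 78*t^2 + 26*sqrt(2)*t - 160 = (t - 8*sqrt(2))*(t - 5*sqrt(2))*(t - sqrt(2))*(t + sqrt(2))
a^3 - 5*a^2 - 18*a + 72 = (a - 6)*(a - 3)*(a + 4)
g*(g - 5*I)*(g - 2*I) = g^3 - 7*I*g^2 - 10*g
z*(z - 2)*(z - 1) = z^3 - 3*z^2 + 2*z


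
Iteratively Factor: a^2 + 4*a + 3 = (a + 3)*(a + 1)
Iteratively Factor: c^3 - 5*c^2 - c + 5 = (c - 1)*(c^2 - 4*c - 5) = (c - 1)*(c + 1)*(c - 5)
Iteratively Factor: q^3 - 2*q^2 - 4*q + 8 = (q - 2)*(q^2 - 4) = (q - 2)^2*(q + 2)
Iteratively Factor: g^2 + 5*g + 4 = (g + 4)*(g + 1)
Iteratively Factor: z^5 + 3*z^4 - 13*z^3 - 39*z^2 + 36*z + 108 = (z - 2)*(z^4 + 5*z^3 - 3*z^2 - 45*z - 54) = (z - 2)*(z + 3)*(z^3 + 2*z^2 - 9*z - 18) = (z - 2)*(z + 3)^2*(z^2 - z - 6) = (z - 3)*(z - 2)*(z + 3)^2*(z + 2)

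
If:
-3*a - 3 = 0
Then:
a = -1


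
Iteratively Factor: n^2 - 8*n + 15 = (n - 3)*(n - 5)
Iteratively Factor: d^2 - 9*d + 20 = (d - 4)*(d - 5)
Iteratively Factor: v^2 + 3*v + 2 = (v + 2)*(v + 1)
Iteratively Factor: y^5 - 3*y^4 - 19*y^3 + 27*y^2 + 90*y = (y + 2)*(y^4 - 5*y^3 - 9*y^2 + 45*y) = (y - 3)*(y + 2)*(y^3 - 2*y^2 - 15*y) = (y - 3)*(y + 2)*(y + 3)*(y^2 - 5*y) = (y - 5)*(y - 3)*(y + 2)*(y + 3)*(y)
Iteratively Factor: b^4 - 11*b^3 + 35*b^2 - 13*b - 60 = (b + 1)*(b^3 - 12*b^2 + 47*b - 60) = (b - 5)*(b + 1)*(b^2 - 7*b + 12) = (b - 5)*(b - 3)*(b + 1)*(b - 4)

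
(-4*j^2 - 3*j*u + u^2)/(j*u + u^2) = (-4*j + u)/u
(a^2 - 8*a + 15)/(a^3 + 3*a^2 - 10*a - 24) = (a - 5)/(a^2 + 6*a + 8)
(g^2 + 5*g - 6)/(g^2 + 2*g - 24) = (g - 1)/(g - 4)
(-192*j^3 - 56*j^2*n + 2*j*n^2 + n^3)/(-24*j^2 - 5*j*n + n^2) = (24*j^2 + 10*j*n + n^2)/(3*j + n)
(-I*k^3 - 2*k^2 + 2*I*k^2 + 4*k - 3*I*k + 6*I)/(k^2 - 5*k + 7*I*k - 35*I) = (-I*k^3 + 2*k^2*(-1 + I) + k*(4 - 3*I) + 6*I)/(k^2 + k*(-5 + 7*I) - 35*I)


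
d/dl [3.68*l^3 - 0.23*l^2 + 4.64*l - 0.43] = 11.04*l^2 - 0.46*l + 4.64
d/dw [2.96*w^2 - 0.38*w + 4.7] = 5.92*w - 0.38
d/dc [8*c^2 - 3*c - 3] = 16*c - 3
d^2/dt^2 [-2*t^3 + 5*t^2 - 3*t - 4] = 10 - 12*t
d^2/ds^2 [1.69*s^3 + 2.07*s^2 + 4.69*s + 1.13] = 10.14*s + 4.14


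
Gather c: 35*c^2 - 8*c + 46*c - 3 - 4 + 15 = 35*c^2 + 38*c + 8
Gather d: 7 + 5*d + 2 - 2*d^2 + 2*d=-2*d^2 + 7*d + 9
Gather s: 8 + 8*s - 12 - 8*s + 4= 0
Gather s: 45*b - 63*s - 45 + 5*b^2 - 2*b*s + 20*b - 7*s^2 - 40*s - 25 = 5*b^2 + 65*b - 7*s^2 + s*(-2*b - 103) - 70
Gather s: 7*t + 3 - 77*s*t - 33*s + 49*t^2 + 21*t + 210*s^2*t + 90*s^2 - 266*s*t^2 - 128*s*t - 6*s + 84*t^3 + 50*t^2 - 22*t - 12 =s^2*(210*t + 90) + s*(-266*t^2 - 205*t - 39) + 84*t^3 + 99*t^2 + 6*t - 9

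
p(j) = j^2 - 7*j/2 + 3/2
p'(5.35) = 7.20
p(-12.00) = 187.50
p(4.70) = 7.14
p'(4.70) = 5.90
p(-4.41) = 36.38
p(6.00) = 16.50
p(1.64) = -1.55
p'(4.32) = 5.14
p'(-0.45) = -4.40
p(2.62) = -0.81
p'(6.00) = 8.50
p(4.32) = 5.04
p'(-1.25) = -6.00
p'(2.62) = 1.74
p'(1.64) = -0.22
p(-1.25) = 7.44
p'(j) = 2*j - 7/2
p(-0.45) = 3.28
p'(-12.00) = -27.50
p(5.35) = 11.40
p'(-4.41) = -12.32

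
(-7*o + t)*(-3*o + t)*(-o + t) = -21*o^3 + 31*o^2*t - 11*o*t^2 + t^3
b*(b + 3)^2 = b^3 + 6*b^2 + 9*b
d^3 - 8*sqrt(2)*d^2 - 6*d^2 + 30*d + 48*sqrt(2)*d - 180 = (d - 6)*(d - 5*sqrt(2))*(d - 3*sqrt(2))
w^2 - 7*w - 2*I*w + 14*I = (w - 7)*(w - 2*I)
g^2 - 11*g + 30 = (g - 6)*(g - 5)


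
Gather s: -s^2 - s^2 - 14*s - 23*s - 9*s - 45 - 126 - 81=-2*s^2 - 46*s - 252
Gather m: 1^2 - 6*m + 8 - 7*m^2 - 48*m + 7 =-7*m^2 - 54*m + 16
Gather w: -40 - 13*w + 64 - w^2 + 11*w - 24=-w^2 - 2*w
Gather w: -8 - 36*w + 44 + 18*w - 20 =16 - 18*w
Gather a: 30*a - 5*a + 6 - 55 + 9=25*a - 40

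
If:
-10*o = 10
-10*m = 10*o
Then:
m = 1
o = -1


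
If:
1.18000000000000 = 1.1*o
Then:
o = 1.07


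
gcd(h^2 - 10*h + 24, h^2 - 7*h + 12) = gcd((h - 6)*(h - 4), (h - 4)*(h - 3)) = h - 4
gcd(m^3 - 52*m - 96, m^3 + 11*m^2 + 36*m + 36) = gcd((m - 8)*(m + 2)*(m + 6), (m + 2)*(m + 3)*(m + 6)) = m^2 + 8*m + 12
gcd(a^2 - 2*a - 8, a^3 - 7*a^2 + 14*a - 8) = a - 4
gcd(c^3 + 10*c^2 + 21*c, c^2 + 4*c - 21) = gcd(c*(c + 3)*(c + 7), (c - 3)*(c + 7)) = c + 7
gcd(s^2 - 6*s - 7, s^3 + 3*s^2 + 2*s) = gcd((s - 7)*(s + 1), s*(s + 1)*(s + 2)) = s + 1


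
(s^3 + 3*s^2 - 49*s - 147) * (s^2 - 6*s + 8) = s^5 - 3*s^4 - 59*s^3 + 171*s^2 + 490*s - 1176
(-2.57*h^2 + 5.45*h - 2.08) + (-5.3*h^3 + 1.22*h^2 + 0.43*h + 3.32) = -5.3*h^3 - 1.35*h^2 + 5.88*h + 1.24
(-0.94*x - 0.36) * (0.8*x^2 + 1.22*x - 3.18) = -0.752*x^3 - 1.4348*x^2 + 2.55*x + 1.1448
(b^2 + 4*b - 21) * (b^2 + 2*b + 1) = b^4 + 6*b^3 - 12*b^2 - 38*b - 21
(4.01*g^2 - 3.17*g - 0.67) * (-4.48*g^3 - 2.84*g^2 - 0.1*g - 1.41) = -17.9648*g^5 + 2.8132*g^4 + 11.6034*g^3 - 3.4343*g^2 + 4.5367*g + 0.9447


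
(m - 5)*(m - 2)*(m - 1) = m^3 - 8*m^2 + 17*m - 10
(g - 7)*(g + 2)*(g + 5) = g^3 - 39*g - 70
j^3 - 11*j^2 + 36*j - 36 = (j - 6)*(j - 3)*(j - 2)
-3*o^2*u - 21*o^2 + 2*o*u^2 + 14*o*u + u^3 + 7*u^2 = (-o + u)*(3*o + u)*(u + 7)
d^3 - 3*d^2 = d^2*(d - 3)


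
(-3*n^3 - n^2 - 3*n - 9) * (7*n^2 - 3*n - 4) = -21*n^5 + 2*n^4 - 6*n^3 - 50*n^2 + 39*n + 36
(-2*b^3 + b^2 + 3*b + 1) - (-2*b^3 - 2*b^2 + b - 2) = 3*b^2 + 2*b + 3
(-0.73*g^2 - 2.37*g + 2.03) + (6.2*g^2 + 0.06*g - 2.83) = 5.47*g^2 - 2.31*g - 0.8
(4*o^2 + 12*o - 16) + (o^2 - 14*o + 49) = 5*o^2 - 2*o + 33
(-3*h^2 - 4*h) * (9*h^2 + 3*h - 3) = -27*h^4 - 45*h^3 - 3*h^2 + 12*h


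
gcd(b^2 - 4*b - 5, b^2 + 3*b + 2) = b + 1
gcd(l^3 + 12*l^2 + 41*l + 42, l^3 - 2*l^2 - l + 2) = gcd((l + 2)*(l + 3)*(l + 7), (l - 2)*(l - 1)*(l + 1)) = 1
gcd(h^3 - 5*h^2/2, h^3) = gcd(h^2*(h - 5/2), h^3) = h^2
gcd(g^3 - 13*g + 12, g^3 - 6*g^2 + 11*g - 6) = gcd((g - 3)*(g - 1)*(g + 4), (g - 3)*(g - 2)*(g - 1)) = g^2 - 4*g + 3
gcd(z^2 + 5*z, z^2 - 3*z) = z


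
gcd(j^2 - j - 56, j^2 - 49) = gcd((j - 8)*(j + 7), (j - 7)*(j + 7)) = j + 7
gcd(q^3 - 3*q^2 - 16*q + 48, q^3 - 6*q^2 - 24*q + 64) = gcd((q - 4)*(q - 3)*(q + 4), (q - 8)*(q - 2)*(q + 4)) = q + 4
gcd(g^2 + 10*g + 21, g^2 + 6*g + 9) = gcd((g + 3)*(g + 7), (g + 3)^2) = g + 3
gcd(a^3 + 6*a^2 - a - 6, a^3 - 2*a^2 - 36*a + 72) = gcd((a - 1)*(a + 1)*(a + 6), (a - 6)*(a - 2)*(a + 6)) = a + 6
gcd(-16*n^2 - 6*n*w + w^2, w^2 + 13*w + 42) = 1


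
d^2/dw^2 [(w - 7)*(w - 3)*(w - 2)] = 6*w - 24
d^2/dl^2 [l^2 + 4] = 2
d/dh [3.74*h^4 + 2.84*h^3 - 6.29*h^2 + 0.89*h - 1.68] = 14.96*h^3 + 8.52*h^2 - 12.58*h + 0.89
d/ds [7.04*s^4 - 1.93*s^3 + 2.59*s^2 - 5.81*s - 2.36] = 28.16*s^3 - 5.79*s^2 + 5.18*s - 5.81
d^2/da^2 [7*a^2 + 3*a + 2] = 14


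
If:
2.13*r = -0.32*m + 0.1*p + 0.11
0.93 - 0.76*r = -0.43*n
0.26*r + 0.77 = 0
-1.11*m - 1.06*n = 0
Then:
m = 7.06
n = -7.40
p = -41.58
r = -2.96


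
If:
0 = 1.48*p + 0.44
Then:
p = -0.30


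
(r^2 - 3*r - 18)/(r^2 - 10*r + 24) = (r + 3)/(r - 4)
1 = 1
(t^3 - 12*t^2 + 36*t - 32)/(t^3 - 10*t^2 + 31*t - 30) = (t^2 - 10*t + 16)/(t^2 - 8*t + 15)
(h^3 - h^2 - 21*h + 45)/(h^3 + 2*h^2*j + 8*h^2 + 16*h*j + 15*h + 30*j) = (h^2 - 6*h + 9)/(h^2 + 2*h*j + 3*h + 6*j)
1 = 1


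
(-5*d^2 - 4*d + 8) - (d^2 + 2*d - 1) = -6*d^2 - 6*d + 9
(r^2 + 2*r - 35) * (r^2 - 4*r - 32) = r^4 - 2*r^3 - 75*r^2 + 76*r + 1120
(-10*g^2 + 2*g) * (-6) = 60*g^2 - 12*g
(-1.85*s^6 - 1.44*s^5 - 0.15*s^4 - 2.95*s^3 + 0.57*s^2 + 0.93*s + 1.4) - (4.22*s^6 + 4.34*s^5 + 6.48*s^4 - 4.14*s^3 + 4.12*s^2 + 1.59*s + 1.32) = -6.07*s^6 - 5.78*s^5 - 6.63*s^4 + 1.19*s^3 - 3.55*s^2 - 0.66*s + 0.0799999999999998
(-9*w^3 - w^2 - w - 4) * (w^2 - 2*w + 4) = -9*w^5 + 17*w^4 - 35*w^3 - 6*w^2 + 4*w - 16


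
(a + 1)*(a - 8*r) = a^2 - 8*a*r + a - 8*r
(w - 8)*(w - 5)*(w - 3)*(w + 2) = w^4 - 14*w^3 + 47*w^2 + 38*w - 240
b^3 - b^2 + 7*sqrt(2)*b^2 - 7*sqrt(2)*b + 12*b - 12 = (b - 1)*(b + sqrt(2))*(b + 6*sqrt(2))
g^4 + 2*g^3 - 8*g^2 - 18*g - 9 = (g - 3)*(g + 1)^2*(g + 3)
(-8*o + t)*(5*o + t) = -40*o^2 - 3*o*t + t^2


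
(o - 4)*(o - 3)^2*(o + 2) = o^4 - 8*o^3 + 13*o^2 + 30*o - 72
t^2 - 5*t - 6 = (t - 6)*(t + 1)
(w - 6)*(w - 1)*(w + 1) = w^3 - 6*w^2 - w + 6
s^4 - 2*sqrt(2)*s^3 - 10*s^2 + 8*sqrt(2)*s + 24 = (s - 2)*(s + 2)*(s - 3*sqrt(2))*(s + sqrt(2))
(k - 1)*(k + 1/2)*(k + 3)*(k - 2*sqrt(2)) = k^4 - 2*sqrt(2)*k^3 + 5*k^3/2 - 5*sqrt(2)*k^2 - 2*k^2 - 3*k/2 + 4*sqrt(2)*k + 3*sqrt(2)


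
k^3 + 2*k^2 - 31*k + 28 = (k - 4)*(k - 1)*(k + 7)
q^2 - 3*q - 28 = (q - 7)*(q + 4)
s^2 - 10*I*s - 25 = (s - 5*I)^2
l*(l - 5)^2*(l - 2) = l^4 - 12*l^3 + 45*l^2 - 50*l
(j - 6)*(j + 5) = j^2 - j - 30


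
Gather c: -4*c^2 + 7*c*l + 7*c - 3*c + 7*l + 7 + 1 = -4*c^2 + c*(7*l + 4) + 7*l + 8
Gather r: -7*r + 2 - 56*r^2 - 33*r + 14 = -56*r^2 - 40*r + 16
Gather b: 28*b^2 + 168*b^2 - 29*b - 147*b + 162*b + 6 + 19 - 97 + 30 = 196*b^2 - 14*b - 42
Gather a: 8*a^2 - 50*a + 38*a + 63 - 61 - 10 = 8*a^2 - 12*a - 8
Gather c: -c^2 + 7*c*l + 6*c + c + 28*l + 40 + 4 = -c^2 + c*(7*l + 7) + 28*l + 44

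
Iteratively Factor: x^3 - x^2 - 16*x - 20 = (x + 2)*(x^2 - 3*x - 10) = (x + 2)^2*(x - 5)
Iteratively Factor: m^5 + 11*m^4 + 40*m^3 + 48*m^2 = (m)*(m^4 + 11*m^3 + 40*m^2 + 48*m) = m^2*(m^3 + 11*m^2 + 40*m + 48) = m^2*(m + 4)*(m^2 + 7*m + 12) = m^2*(m + 3)*(m + 4)*(m + 4)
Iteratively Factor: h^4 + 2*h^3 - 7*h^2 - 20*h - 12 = (h + 2)*(h^3 - 7*h - 6) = (h - 3)*(h + 2)*(h^2 + 3*h + 2) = (h - 3)*(h + 1)*(h + 2)*(h + 2)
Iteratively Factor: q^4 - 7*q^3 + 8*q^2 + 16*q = (q - 4)*(q^3 - 3*q^2 - 4*q) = (q - 4)^2*(q^2 + q) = q*(q - 4)^2*(q + 1)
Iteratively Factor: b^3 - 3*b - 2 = (b - 2)*(b^2 + 2*b + 1) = (b - 2)*(b + 1)*(b + 1)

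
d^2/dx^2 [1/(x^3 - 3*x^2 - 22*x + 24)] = 2*(3*(1 - x)*(x^3 - 3*x^2 - 22*x + 24) + (-3*x^2 + 6*x + 22)^2)/(x^3 - 3*x^2 - 22*x + 24)^3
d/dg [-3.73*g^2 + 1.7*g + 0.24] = 1.7 - 7.46*g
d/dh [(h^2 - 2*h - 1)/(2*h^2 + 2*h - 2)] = 3*(h^2 + 1)/(2*(h^4 + 2*h^3 - h^2 - 2*h + 1))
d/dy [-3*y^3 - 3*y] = -9*y^2 - 3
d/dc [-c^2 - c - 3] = -2*c - 1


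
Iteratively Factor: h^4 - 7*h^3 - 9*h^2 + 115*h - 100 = (h + 4)*(h^3 - 11*h^2 + 35*h - 25) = (h - 1)*(h + 4)*(h^2 - 10*h + 25) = (h - 5)*(h - 1)*(h + 4)*(h - 5)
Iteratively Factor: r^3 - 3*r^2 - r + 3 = (r - 3)*(r^2 - 1) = (r - 3)*(r + 1)*(r - 1)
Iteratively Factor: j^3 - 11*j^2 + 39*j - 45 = (j - 3)*(j^2 - 8*j + 15) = (j - 3)^2*(j - 5)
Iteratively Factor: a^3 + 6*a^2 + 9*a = (a + 3)*(a^2 + 3*a) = (a + 3)^2*(a)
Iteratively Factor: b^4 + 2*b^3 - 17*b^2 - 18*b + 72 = (b - 3)*(b^3 + 5*b^2 - 2*b - 24) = (b - 3)*(b + 3)*(b^2 + 2*b - 8) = (b - 3)*(b + 3)*(b + 4)*(b - 2)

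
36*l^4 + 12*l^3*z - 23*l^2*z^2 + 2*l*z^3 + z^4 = (-3*l + z)*(-2*l + z)*(l + z)*(6*l + z)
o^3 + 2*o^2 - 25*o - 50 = (o - 5)*(o + 2)*(o + 5)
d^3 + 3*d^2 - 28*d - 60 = (d - 5)*(d + 2)*(d + 6)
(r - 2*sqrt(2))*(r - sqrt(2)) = r^2 - 3*sqrt(2)*r + 4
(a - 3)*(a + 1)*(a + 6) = a^3 + 4*a^2 - 15*a - 18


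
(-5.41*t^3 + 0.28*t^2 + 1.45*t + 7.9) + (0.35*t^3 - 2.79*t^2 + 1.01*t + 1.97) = -5.06*t^3 - 2.51*t^2 + 2.46*t + 9.87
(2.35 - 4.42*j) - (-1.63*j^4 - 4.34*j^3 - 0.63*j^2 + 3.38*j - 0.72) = 1.63*j^4 + 4.34*j^3 + 0.63*j^2 - 7.8*j + 3.07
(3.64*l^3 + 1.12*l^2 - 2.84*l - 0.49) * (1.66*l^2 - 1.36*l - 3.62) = 6.0424*l^5 - 3.0912*l^4 - 19.4144*l^3 - 1.0054*l^2 + 10.9472*l + 1.7738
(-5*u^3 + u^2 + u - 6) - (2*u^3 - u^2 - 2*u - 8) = -7*u^3 + 2*u^2 + 3*u + 2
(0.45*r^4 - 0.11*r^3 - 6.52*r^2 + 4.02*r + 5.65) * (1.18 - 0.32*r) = -0.144*r^5 + 0.5662*r^4 + 1.9566*r^3 - 8.98*r^2 + 2.9356*r + 6.667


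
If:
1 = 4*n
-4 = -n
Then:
No Solution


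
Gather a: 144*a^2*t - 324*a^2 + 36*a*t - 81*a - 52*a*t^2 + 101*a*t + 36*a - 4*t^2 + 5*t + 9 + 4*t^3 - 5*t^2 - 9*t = a^2*(144*t - 324) + a*(-52*t^2 + 137*t - 45) + 4*t^3 - 9*t^2 - 4*t + 9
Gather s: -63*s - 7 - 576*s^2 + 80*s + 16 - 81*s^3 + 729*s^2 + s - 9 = -81*s^3 + 153*s^2 + 18*s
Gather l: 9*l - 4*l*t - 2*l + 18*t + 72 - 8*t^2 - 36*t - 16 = l*(7 - 4*t) - 8*t^2 - 18*t + 56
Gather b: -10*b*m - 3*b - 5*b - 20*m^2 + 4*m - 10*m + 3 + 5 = b*(-10*m - 8) - 20*m^2 - 6*m + 8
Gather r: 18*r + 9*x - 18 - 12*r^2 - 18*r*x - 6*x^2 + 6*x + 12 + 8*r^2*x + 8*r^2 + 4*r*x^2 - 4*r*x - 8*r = r^2*(8*x - 4) + r*(4*x^2 - 22*x + 10) - 6*x^2 + 15*x - 6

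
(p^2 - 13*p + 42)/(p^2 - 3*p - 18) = (p - 7)/(p + 3)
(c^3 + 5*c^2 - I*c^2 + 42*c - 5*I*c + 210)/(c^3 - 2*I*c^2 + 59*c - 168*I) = (c^2 + c*(5 + 6*I) + 30*I)/(c^2 + 5*I*c + 24)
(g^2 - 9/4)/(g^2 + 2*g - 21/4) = (2*g + 3)/(2*g + 7)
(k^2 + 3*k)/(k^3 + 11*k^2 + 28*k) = (k + 3)/(k^2 + 11*k + 28)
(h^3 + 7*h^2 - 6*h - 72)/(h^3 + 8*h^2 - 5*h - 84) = (h + 6)/(h + 7)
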